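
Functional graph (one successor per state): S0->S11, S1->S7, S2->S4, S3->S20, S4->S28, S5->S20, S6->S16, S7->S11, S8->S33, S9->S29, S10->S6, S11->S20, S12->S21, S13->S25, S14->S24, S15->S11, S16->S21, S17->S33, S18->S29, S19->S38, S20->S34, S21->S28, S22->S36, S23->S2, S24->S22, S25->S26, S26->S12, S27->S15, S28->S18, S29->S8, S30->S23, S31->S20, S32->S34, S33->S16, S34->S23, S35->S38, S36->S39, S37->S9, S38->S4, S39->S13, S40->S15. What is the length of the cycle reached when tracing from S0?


Trace from S0 until a state repeats:
  S0 -> S11 -> S20 -> S34 -> S23 -> S2 -> S4 -> S28 -> S18 -> S29 -> S8 -> S33 -> S16 -> S21 -> S28
S28 first seen at step 7, revisited at step 14.
Cycle length = 14 - 7 = 7

7


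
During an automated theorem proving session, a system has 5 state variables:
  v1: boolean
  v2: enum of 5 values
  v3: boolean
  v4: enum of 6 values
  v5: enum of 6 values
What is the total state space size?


State space = product of domain sizes of all variables.
Domain sizes:
  v1 (boolean): 2
  v2 (enum of 5 values): 5
  v3 (boolean): 2
  v4 (enum of 6 values): 6
  v5 (enum of 6 values): 6
Product = 2 * 5 * 2 * 6 * 6 = 720

720


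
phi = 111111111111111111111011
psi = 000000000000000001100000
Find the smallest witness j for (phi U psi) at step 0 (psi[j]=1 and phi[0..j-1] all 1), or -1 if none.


(phi U psi) at 0: need smallest j with psi[j]=1 and phi[i]=1 for all i in [0,j).
Scan from step 0:
  step 0: phi=1, psi=0 -> continue
  step 1: phi=1, psi=0 -> continue
  step 2: phi=1, psi=0 -> continue
  step 3: phi=1, psi=0 -> continue
  step 17: psi=1 and phi held for [0,17) -> witness found
Witness step = 17

17


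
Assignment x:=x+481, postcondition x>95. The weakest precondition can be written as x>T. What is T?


Formula: wp(x:=E, P) = P[E/x] (substitute E for x in postcondition)
Step 1: Postcondition: x>95
Step 2: Substitute x+481 for x: x+481>95
Step 3: Solve for x: x > 95-481 = -386

-386


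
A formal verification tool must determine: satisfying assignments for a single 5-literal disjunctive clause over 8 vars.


Step 1: Total=2^8=256
Step 2: Unsat when all 5 false: 2^3=8
Step 3: Sat=256-8=248

248


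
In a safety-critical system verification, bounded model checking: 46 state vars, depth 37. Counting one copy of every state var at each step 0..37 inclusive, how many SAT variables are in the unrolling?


BMC unrolls to depth k, creating one copy of each state var for steps 0..k.
Step count = 37 + 1 = 38 (steps 0 through 37)
Vars per step = 46
Total = 46 * 38 = 1748

1748


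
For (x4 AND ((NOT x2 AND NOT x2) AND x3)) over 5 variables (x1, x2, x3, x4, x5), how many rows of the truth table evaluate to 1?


Formula: (x4 AND ((NOT x2 AND NOT x2) AND x3)) over 5 vars (32 rows)
Evaluate each row (x1, x2, x3, x4, x5 as bits, MSB first):
  row 0 [00000]: (0 AND ((NOT 0 AND NOT 0) AND 0)) -> 0
  row 1 [00001]: (0 AND ((NOT 0 AND NOT 0) AND 0)) -> 0
  row 2 [00010]: (1 AND ((NOT 0 AND NOT 0) AND 0)) -> 0
  row 3 [00011]: (1 AND ((NOT 0 AND NOT 0) AND 0)) -> 0
  row 4 [00100]: (0 AND ((NOT 0 AND NOT 0) AND 1)) -> 0
  row 5 [00101]: (0 AND ((NOT 0 AND NOT 0) AND 1)) -> 0
  row 6 [00110]: (1 AND ((NOT 0 AND NOT 0) AND 1)) -> 1
  row 7 [00111]: (1 AND ((NOT 0 AND NOT 0) AND 1)) -> 1
  row 8 [01000]: (0 AND ((NOT 1 AND NOT 1) AND 0)) -> 0
  row 9 [01001]: (0 AND ((NOT 1 AND NOT 1) AND 0)) -> 0
  row 10 [01010]: (1 AND ((NOT 1 AND NOT 1) AND 0)) -> 0
  row 11 [01011]: (1 AND ((NOT 1 AND NOT 1) AND 0)) -> 0
  row 12 [01100]: (0 AND ((NOT 1 AND NOT 1) AND 1)) -> 0
  row 13 [01101]: (0 AND ((NOT 1 AND NOT 1) AND 1)) -> 0
  row 14 [01110]: (1 AND ((NOT 1 AND NOT 1) AND 1)) -> 0
  row 15 [01111]: (1 AND ((NOT 1 AND NOT 1) AND 1)) -> 0
  row 16 [10000]: (0 AND ((NOT 0 AND NOT 0) AND 0)) -> 0
  row 17 [10001]: (0 AND ((NOT 0 AND NOT 0) AND 0)) -> 0
  row 18 [10010]: (1 AND ((NOT 0 AND NOT 0) AND 0)) -> 0
  row 19 [10011]: (1 AND ((NOT 0 AND NOT 0) AND 0)) -> 0
  row 20 [10100]: (0 AND ((NOT 0 AND NOT 0) AND 1)) -> 0
  row 21 [10101]: (0 AND ((NOT 0 AND NOT 0) AND 1)) -> 0
  row 22 [10110]: (1 AND ((NOT 0 AND NOT 0) AND 1)) -> 1
  row 23 [10111]: (1 AND ((NOT 0 AND NOT 0) AND 1)) -> 1
  row 24 [11000]: (0 AND ((NOT 1 AND NOT 1) AND 0)) -> 0
  row 25 [11001]: (0 AND ((NOT 1 AND NOT 1) AND 0)) -> 0
  row 26 [11010]: (1 AND ((NOT 1 AND NOT 1) AND 0)) -> 0
  row 27 [11011]: (1 AND ((NOT 1 AND NOT 1) AND 0)) -> 0
  row 28 [11100]: (0 AND ((NOT 1 AND NOT 1) AND 1)) -> 0
  row 29 [11101]: (0 AND ((NOT 1 AND NOT 1) AND 1)) -> 0
  row 30 [11110]: (1 AND ((NOT 1 AND NOT 1) AND 1)) -> 0
  row 31 [11111]: (1 AND ((NOT 1 AND NOT 1) AND 1)) -> 0
Full result column, 8 rows per line (x1,x2 fixed per line; x3,x4,x5 runs 000..111 left to right):
  rows 0-7 [x1,x2=00]: 00000011  (ones: 2)
  rows 8-15 [x1,x2=01]: 00000000  (ones: 0)
  rows 16-23 [x1,x2=10]: 00000011  (ones: 2)
  rows 24-31 [x1,x2=11]: 00000000  (ones: 0)
Count of 1-rows = 2+0+2+0 = 4

4


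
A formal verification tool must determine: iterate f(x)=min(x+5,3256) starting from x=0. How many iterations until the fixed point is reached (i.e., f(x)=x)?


Step 1: x=0, cap=3256, increment=5
Step 2: x grows by 5 each step until capped at 3256; fixed point is x=3256
Step 3: iterations = ceil(3256/5) = 652

652


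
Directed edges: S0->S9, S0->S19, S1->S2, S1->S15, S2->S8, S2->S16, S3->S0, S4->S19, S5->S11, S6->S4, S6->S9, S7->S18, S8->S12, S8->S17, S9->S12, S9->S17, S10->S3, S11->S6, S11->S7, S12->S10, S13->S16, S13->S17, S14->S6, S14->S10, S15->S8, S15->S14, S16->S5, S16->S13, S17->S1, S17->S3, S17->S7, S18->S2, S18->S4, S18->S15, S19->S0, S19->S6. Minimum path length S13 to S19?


BFS layer-by-layer from S13:
  dist 0: {S13}
  dist 1: {S16, S17}
  dist 2: {S1, S3, S5, S7}
  dist 3: {S0, S2, S11, S15, S18}
  dist 4: {S4, S6, S8, S9, S14, S19}
  -> S19 reached at distance 4
Shortest path length = 4

4


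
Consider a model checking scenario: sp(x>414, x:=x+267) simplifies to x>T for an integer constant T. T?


Formula: sp(P, x:=E) = exists old_x. (x = E[old_x/x]) AND P[old_x/x] (old_x is the value of x before the assignment; eliminate old_x by solving x = E[old_x/x] for old_x)
Step 1: Precondition P: x>414, i.e. old_x > 414
Step 2: Assignment gives x = old_x + 267, so old_x = x - 267
Step 3: Substitute into P: x - 267 > 414
Step 4: Simplify: x > 414+267 = 681

681


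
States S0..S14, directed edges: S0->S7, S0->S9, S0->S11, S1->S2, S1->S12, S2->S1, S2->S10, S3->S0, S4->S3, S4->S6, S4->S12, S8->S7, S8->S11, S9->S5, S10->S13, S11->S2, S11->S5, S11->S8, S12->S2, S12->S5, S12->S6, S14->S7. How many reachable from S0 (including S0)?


BFS from S0:
  layer 0: {S0}
  layer 1: {S7, S9, S11}
  layer 2: {S2, S5, S8}
  layer 3: {S1, S10}
  layer 4: {S12, S13}
  layer 5: {S6}
Reachable set: {S0, S1, S2, S5, S6, S7, S8, S9, S10, S11, S12, S13}
Count = 12

12


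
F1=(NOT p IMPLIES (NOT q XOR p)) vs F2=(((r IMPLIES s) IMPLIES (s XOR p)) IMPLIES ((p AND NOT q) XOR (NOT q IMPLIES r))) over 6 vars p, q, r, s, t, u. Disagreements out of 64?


F1 = (NOT p IMPLIES (NOT q XOR p))
F2 = (((r IMPLIES s) IMPLIES (s XOR p)) IMPLIES ((p AND NOT q) XOR (NOT q IMPLIES r)))
Evaluate both on each of 64 rows (bits = p,q,r,s,t,u):
  row 0 [000000]: F1=1 F2=1 -> 0
  row 1 [000001]: F1=1 F2=1 -> 0
  row 2 [000010]: F1=1 F2=1 -> 0
  row 3 [000011]: F1=1 F2=1 -> 0
  row 4 [000100]: F1=1 F2=0 (differ) -> 1
  (every remaining row is evaluated the same way; all 64 results are listed next)
Full result column, 8 rows per line (p,q,r fixed per line; s,t,u runs 000..111 left to right):
  rows 0-7 [p,q,r=000]: 00001111  (ones: 4)
  rows 8-15 [p,q,r=001]: 00000000  (ones: 0)
  rows 16-23 [p,q,r=010]: 11111111  (ones: 8)
  rows 24-31 [p,q,r=011]: 11111111  (ones: 8)
  rows 32-39 [p,q,r=100]: 00000000  (ones: 0)
  rows 40-47 [p,q,r=101]: 11110000  (ones: 4)
  rows 48-55 [p,q,r=110]: 00000000  (ones: 0)
  rows 56-63 [p,q,r=111]: 00000000  (ones: 0)
Disagreements = 4+0+8+8+0+4+0+0 = 24

24


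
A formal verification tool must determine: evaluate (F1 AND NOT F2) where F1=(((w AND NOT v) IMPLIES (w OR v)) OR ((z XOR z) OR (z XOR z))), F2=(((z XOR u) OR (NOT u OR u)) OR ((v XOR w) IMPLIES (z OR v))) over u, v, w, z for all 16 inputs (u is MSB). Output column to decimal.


F1 = (((w AND NOT v) IMPLIES (w OR v)) OR ((z XOR z) OR (z XOR z)))
F2 = (((z XOR u) OR (NOT u OR u)) OR ((v XOR w) IMPLIES (z OR v)))
Counterexample to F1=>F2 is where F1=1 and F2=0.
Evaluate each row (bits = u,v,w,z, MSB first):
  row 0 [0000]: F1=1 F2=1 -> F1&~F2 -> 0
  row 1 [0001]: F1=1 F2=1 -> F1&~F2 -> 0
  row 2 [0010]: F1=1 F2=1 -> F1&~F2 -> 0
  row 3 [0011]: F1=1 F2=1 -> F1&~F2 -> 0
  row 4 [0100]: F1=1 F2=1 -> F1&~F2 -> 0
  row 5 [0101]: F1=1 F2=1 -> F1&~F2 -> 0
  row 6 [0110]: F1=1 F2=1 -> F1&~F2 -> 0
  row 7 [0111]: F1=1 F2=1 -> F1&~F2 -> 0
  row 8 [1000]: F1=1 F2=1 -> F1&~F2 -> 0
  row 9 [1001]: F1=1 F2=1 -> F1&~F2 -> 0
  row 10 [1010]: F1=1 F2=1 -> F1&~F2 -> 0
  row 11 [1011]: F1=1 F2=1 -> F1&~F2 -> 0
  row 12 [1100]: F1=1 F2=1 -> F1&~F2 -> 0
  row 13 [1101]: F1=1 F2=1 -> F1&~F2 -> 0
  row 14 [1110]: F1=1 F2=1 -> F1&~F2 -> 0
  row 15 [1111]: F1=1 F2=1 -> F1&~F2 -> 0
Full result column, 4 rows per line (u,v fixed per line; w,z runs 00..11 left to right):
  rows 0-3 [u,v=00]: 0000  = hex 0
  rows 4-7 [u,v=01]: 0000  = hex 0
  rows 8-11 [u,v=10]: 0000  = hex 0
  rows 12-15 [u,v=11]: 0000  = hex 0
Counterexample vector (row 0 .. row 15) = 0000000000000000
Output column grouped in 4s = 0000 0000 0000 0000 = 0x0000
Convert to decimal digit by digit (value = value*16 + digit):
  0 -> 0
  0*16 + 0 = 0
  0*16 + 0 = 0
  0*16 + 0 = 0
Decimal = 0

0


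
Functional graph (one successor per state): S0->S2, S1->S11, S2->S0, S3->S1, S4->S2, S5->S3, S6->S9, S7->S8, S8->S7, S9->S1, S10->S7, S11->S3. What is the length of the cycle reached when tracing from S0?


Trace from S0 until a state repeats:
  S0 -> S2 -> S0
S0 first seen at step 0, revisited at step 2.
Cycle length = 2 - 0 = 2

2


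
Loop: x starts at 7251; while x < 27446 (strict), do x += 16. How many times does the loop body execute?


Step 1: x goes from 7251 toward 27446 by 16; the body runs while x<27446, so iterations = ceil((bound-start)/step)
Step 2: Distance=20195
Step 3: ceil(20195/16)=1263

1263


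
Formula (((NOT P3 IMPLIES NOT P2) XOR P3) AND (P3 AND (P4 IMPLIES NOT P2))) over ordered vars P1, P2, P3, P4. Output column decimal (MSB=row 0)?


Formula: (((NOT P3 IMPLIES NOT P2) XOR P3) AND (P3 AND (P4 IMPLIES NOT P2))) over P1, P2, P3, P4 (16 rows)
Evaluate each row (bits = P1,P2,P3,P4, MSB first):
  row 0 [0000]: (((NOT 0 IMPLIES NOT 0) XOR 0) AND (0 AND (0 IMPLIES NOT 0))) -> 0
  row 1 [0001]: (((NOT 0 IMPLIES NOT 0) XOR 0) AND (0 AND (1 IMPLIES NOT 0))) -> 0
  row 2 [0010]: (((NOT 1 IMPLIES NOT 0) XOR 1) AND (1 AND (0 IMPLIES NOT 0))) -> 0
  row 3 [0011]: (((NOT 1 IMPLIES NOT 0) XOR 1) AND (1 AND (1 IMPLIES NOT 0))) -> 0
  row 4 [0100]: (((NOT 0 IMPLIES NOT 1) XOR 0) AND (0 AND (0 IMPLIES NOT 1))) -> 0
  row 5 [0101]: (((NOT 0 IMPLIES NOT 1) XOR 0) AND (0 AND (1 IMPLIES NOT 1))) -> 0
  row 6 [0110]: (((NOT 1 IMPLIES NOT 1) XOR 1) AND (1 AND (0 IMPLIES NOT 1))) -> 0
  row 7 [0111]: (((NOT 1 IMPLIES NOT 1) XOR 1) AND (1 AND (1 IMPLIES NOT 1))) -> 0
  row 8 [1000]: (((NOT 0 IMPLIES NOT 0) XOR 0) AND (0 AND (0 IMPLIES NOT 0))) -> 0
  row 9 [1001]: (((NOT 0 IMPLIES NOT 0) XOR 0) AND (0 AND (1 IMPLIES NOT 0))) -> 0
  row 10 [1010]: (((NOT 1 IMPLIES NOT 0) XOR 1) AND (1 AND (0 IMPLIES NOT 0))) -> 0
  row 11 [1011]: (((NOT 1 IMPLIES NOT 0) XOR 1) AND (1 AND (1 IMPLIES NOT 0))) -> 0
  row 12 [1100]: (((NOT 0 IMPLIES NOT 1) XOR 0) AND (0 AND (0 IMPLIES NOT 1))) -> 0
  row 13 [1101]: (((NOT 0 IMPLIES NOT 1) XOR 0) AND (0 AND (1 IMPLIES NOT 1))) -> 0
  row 14 [1110]: (((NOT 1 IMPLIES NOT 1) XOR 1) AND (1 AND (0 IMPLIES NOT 1))) -> 0
  row 15 [1111]: (((NOT 1 IMPLIES NOT 1) XOR 1) AND (1 AND (1 IMPLIES NOT 1))) -> 0
Full result column, 4 rows per line (P1,P2 fixed per line; P3,P4 runs 00..11 left to right):
  rows 0-3 [P1,P2=00]: 0000  = hex 0
  rows 4-7 [P1,P2=01]: 0000  = hex 0
  rows 8-11 [P1,P2=10]: 0000  = hex 0
  rows 12-15 [P1,P2=11]: 0000  = hex 0
Output column (row 0 .. row 15) = 0000000000000000
Output column grouped in 4s = 0000 0000 0000 0000 = 0x0000
Convert to decimal digit by digit (value = value*16 + digit):
  0 -> 0
  0*16 + 0 = 0
  0*16 + 0 = 0
  0*16 + 0 = 0
Decimal = 0

0


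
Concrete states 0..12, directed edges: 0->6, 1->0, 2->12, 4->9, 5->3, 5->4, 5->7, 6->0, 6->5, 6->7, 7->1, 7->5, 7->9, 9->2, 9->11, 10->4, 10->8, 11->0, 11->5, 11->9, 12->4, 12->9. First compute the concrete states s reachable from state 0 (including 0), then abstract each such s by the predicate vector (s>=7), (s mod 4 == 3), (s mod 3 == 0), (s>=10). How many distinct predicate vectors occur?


BFS from 0:
Concrete reachable: {0, 1, 2, 3, 4, 5, 6, 7, 9, 11, 12}
Abstract via predicates (s>=7), (s mod 4 == 3), (s mod 3 == 0), (s>=10):
  (0,0,0,0) <- {1, 2, 4, 5}
  (0,0,1,0) <- {0, 6}
  (0,1,1,0) <- {3}
  (1,0,1,0) <- {9}
  (1,0,1,1) <- {12}
  (1,1,0,0) <- {7}
  (1,1,0,1) <- {11}
Distinct abstract states = 7

7


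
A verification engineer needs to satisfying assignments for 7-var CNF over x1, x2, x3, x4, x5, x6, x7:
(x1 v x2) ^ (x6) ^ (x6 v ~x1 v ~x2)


CNF with 3 clauses over 7 vars (128 assignments).
An assignment satisfies CNF iff every clause has >=1 true literal.
Check each row (bits = x1,x2,x3,x4,x5,x6,x7; clause T/F shown):
  row 0 [0000000]: clauses=FFT -> 0
  row 1 [0000001]: clauses=FFT -> 0
  row 2 [0000010]: clauses=FTT -> 0
  row 3 [0000011]: clauses=FTT -> 0
  row 4 [0000100]: clauses=FFT -> 0
  (every remaining row is evaluated the same way; all 128 results are listed next)
Full result column, 8 rows per line (x1,x2,x3,x4 fixed per line; x5,x6,x7 runs 000..111 left to right):
  rows 0-7 [x1,x2,x3,x4=0000]: 00000000  (ones: 0)
  rows 8-15 [x1,x2,x3,x4=0001]: 00000000  (ones: 0)
  rows 16-23 [x1,x2,x3,x4=0010]: 00000000  (ones: 0)
  rows 24-31 [x1,x2,x3,x4=0011]: 00000000  (ones: 0)
  rows 32-39 [x1,x2,x3,x4=0100]: 00110011  (ones: 4)
  rows 40-47 [x1,x2,x3,x4=0101]: 00110011  (ones: 4)
  rows 48-55 [x1,x2,x3,x4=0110]: 00110011  (ones: 4)
  rows 56-63 [x1,x2,x3,x4=0111]: 00110011  (ones: 4)
  rows 64-71 [x1,x2,x3,x4=1000]: 00110011  (ones: 4)
  rows 72-79 [x1,x2,x3,x4=1001]: 00110011  (ones: 4)
  rows 80-87 [x1,x2,x3,x4=1010]: 00110011  (ones: 4)
  rows 88-95 [x1,x2,x3,x4=1011]: 00110011  (ones: 4)
  rows 96-103 [x1,x2,x3,x4=1100]: 00110011  (ones: 4)
  rows 104-111 [x1,x2,x3,x4=1101]: 00110011  (ones: 4)
  rows 112-119 [x1,x2,x3,x4=1110]: 00110011  (ones: 4)
  rows 120-127 [x1,x2,x3,x4=1111]: 00110011  (ones: 4)
Satisfying assignments = 0+0+0+0+4+4+4+4+4+4+4+4+4+4+4+4 = 48

48


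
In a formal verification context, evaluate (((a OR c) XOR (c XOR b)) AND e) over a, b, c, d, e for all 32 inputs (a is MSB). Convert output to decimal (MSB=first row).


Formula: (((a OR c) XOR (c XOR b)) AND e) over a, b, c, d, e (32 rows)
Evaluate each row (bits = a,b,c,d,e, MSB first):
  row 0 [00000]: (((0 OR 0) XOR (0 XOR 0)) AND 0) -> 0
  row 1 [00001]: (((0 OR 0) XOR (0 XOR 0)) AND 1) -> 0
  row 2 [00010]: (((0 OR 0) XOR (0 XOR 0)) AND 0) -> 0
  row 3 [00011]: (((0 OR 0) XOR (0 XOR 0)) AND 1) -> 0
  row 4 [00100]: (((0 OR 1) XOR (1 XOR 0)) AND 0) -> 0
  row 5 [00101]: (((0 OR 1) XOR (1 XOR 0)) AND 1) -> 0
  row 6 [00110]: (((0 OR 1) XOR (1 XOR 0)) AND 0) -> 0
  row 7 [00111]: (((0 OR 1) XOR (1 XOR 0)) AND 1) -> 0
  row 8 [01000]: (((0 OR 0) XOR (0 XOR 1)) AND 0) -> 0
  row 9 [01001]: (((0 OR 0) XOR (0 XOR 1)) AND 1) -> 1
  row 10 [01010]: (((0 OR 0) XOR (0 XOR 1)) AND 0) -> 0
  row 11 [01011]: (((0 OR 0) XOR (0 XOR 1)) AND 1) -> 1
  row 12 [01100]: (((0 OR 1) XOR (1 XOR 1)) AND 0) -> 0
  row 13 [01101]: (((0 OR 1) XOR (1 XOR 1)) AND 1) -> 1
  row 14 [01110]: (((0 OR 1) XOR (1 XOR 1)) AND 0) -> 0
  row 15 [01111]: (((0 OR 1) XOR (1 XOR 1)) AND 1) -> 1
  row 16 [10000]: (((1 OR 0) XOR (0 XOR 0)) AND 0) -> 0
  row 17 [10001]: (((1 OR 0) XOR (0 XOR 0)) AND 1) -> 1
  row 18 [10010]: (((1 OR 0) XOR (0 XOR 0)) AND 0) -> 0
  row 19 [10011]: (((1 OR 0) XOR (0 XOR 0)) AND 1) -> 1
  row 20 [10100]: (((1 OR 1) XOR (1 XOR 0)) AND 0) -> 0
  row 21 [10101]: (((1 OR 1) XOR (1 XOR 0)) AND 1) -> 0
  row 22 [10110]: (((1 OR 1) XOR (1 XOR 0)) AND 0) -> 0
  row 23 [10111]: (((1 OR 1) XOR (1 XOR 0)) AND 1) -> 0
  row 24 [11000]: (((1 OR 0) XOR (0 XOR 1)) AND 0) -> 0
  row 25 [11001]: (((1 OR 0) XOR (0 XOR 1)) AND 1) -> 0
  row 26 [11010]: (((1 OR 0) XOR (0 XOR 1)) AND 0) -> 0
  row 27 [11011]: (((1 OR 0) XOR (0 XOR 1)) AND 1) -> 0
  row 28 [11100]: (((1 OR 1) XOR (1 XOR 1)) AND 0) -> 0
  row 29 [11101]: (((1 OR 1) XOR (1 XOR 1)) AND 1) -> 1
  row 30 [11110]: (((1 OR 1) XOR (1 XOR 1)) AND 0) -> 0
  row 31 [11111]: (((1 OR 1) XOR (1 XOR 1)) AND 1) -> 1
Full result column, 4 rows per line (a,b,c fixed per line; d,e runs 00..11 left to right):
  rows 0-3 [a,b,c=000]: 0000  = hex 0
  rows 4-7 [a,b,c=001]: 0000  = hex 0
  rows 8-11 [a,b,c=010]: 0101  = hex 5
  rows 12-15 [a,b,c=011]: 0101  = hex 5
  rows 16-19 [a,b,c=100]: 0101  = hex 5
  rows 20-23 [a,b,c=101]: 0000  = hex 0
  rows 24-27 [a,b,c=110]: 0000  = hex 0
  rows 28-31 [a,b,c=111]: 0101  = hex 5
Output column (row 0 .. row 31) = 00000000010101010101000000000101
Output column grouped in 4s = 0000 0000 0101 0101 0101 0000 0000 0101 = 0x00555005
Convert to decimal digit by digit (value = value*16 + digit):
  0 -> 0
  0*16 + 0 = 0
  0*16 + 5 = 5
  5*16 + 5 = 85
  85*16 + 5 = 1365
  1365*16 + 0 = 21840
  21840*16 + 0 = 349440
  349440*16 + 5 = 5591045
Decimal = 5591045

5591045


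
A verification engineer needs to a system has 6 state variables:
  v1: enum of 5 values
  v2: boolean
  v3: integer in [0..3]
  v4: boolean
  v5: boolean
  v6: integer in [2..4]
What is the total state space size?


State space = product of domain sizes of all variables.
Domain sizes:
  v1 (enum of 5 values): 5
  v2 (boolean): 2
  v3 (integer in [0..3]): 4
  v4 (boolean): 2
  v5 (boolean): 2
  v6 (integer in [2..4]): 3
Product = 5 * 2 * 4 * 2 * 2 * 3 = 480

480


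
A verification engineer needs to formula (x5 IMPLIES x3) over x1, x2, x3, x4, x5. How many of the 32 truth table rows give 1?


Formula: (x5 IMPLIES x3) over 5 vars (32 rows)
Evaluate each row (x1, x2, x3, x4, x5 as bits, MSB first):
  row 0 [00000]: (0 IMPLIES 0) -> 1
  row 1 [00001]: (1 IMPLIES 0) -> 0
  row 2 [00010]: (0 IMPLIES 0) -> 1
  row 3 [00011]: (1 IMPLIES 0) -> 0
  row 4 [00100]: (0 IMPLIES 1) -> 1
  row 5 [00101]: (1 IMPLIES 1) -> 1
  row 6 [00110]: (0 IMPLIES 1) -> 1
  row 7 [00111]: (1 IMPLIES 1) -> 1
  row 8 [01000]: (0 IMPLIES 0) -> 1
  row 9 [01001]: (1 IMPLIES 0) -> 0
  row 10 [01010]: (0 IMPLIES 0) -> 1
  row 11 [01011]: (1 IMPLIES 0) -> 0
  row 12 [01100]: (0 IMPLIES 1) -> 1
  row 13 [01101]: (1 IMPLIES 1) -> 1
  row 14 [01110]: (0 IMPLIES 1) -> 1
  row 15 [01111]: (1 IMPLIES 1) -> 1
  row 16 [10000]: (0 IMPLIES 0) -> 1
  row 17 [10001]: (1 IMPLIES 0) -> 0
  row 18 [10010]: (0 IMPLIES 0) -> 1
  row 19 [10011]: (1 IMPLIES 0) -> 0
  row 20 [10100]: (0 IMPLIES 1) -> 1
  row 21 [10101]: (1 IMPLIES 1) -> 1
  row 22 [10110]: (0 IMPLIES 1) -> 1
  row 23 [10111]: (1 IMPLIES 1) -> 1
  row 24 [11000]: (0 IMPLIES 0) -> 1
  row 25 [11001]: (1 IMPLIES 0) -> 0
  row 26 [11010]: (0 IMPLIES 0) -> 1
  row 27 [11011]: (1 IMPLIES 0) -> 0
  row 28 [11100]: (0 IMPLIES 1) -> 1
  row 29 [11101]: (1 IMPLIES 1) -> 1
  row 30 [11110]: (0 IMPLIES 1) -> 1
  row 31 [11111]: (1 IMPLIES 1) -> 1
Full result column, 8 rows per line (x1,x2 fixed per line; x3,x4,x5 runs 000..111 left to right):
  rows 0-7 [x1,x2=00]: 10101111  (ones: 6)
  rows 8-15 [x1,x2=01]: 10101111  (ones: 6)
  rows 16-23 [x1,x2=10]: 10101111  (ones: 6)
  rows 24-31 [x1,x2=11]: 10101111  (ones: 6)
Count of 1-rows = 6+6+6+6 = 24

24


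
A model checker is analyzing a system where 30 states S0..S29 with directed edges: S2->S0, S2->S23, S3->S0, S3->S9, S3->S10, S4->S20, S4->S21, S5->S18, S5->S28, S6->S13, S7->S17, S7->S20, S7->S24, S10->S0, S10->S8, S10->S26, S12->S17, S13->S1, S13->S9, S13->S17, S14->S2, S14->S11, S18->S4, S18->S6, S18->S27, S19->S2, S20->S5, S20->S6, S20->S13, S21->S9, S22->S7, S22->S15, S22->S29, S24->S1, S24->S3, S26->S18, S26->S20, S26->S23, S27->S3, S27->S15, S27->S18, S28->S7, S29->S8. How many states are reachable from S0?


BFS from S0:
  layer 0: {S0}
Reachable set: {S0}
Count = 1

1


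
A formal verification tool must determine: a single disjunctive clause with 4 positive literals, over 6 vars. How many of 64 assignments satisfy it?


Step 1: Total=2^6=64
Step 2: Unsat when all 4 false: 2^2=4
Step 3: Sat=64-4=60

60


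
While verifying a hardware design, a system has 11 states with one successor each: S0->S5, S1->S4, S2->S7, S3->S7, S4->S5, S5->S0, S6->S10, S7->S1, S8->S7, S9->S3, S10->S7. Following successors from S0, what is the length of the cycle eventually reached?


Trace from S0 until a state repeats:
  S0 -> S5 -> S0
S0 first seen at step 0, revisited at step 2.
Cycle length = 2 - 0 = 2

2


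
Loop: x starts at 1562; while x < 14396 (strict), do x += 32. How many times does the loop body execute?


Step 1: x goes from 1562 toward 14396 by 32; the body runs while x<14396, so iterations = ceil((bound-start)/step)
Step 2: Distance=12834
Step 3: ceil(12834/32)=402

402


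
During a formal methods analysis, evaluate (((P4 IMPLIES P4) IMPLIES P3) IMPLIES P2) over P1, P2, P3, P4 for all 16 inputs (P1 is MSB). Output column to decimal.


Formula: (((P4 IMPLIES P4) IMPLIES P3) IMPLIES P2) over P1, P2, P3, P4 (16 rows)
Evaluate each row (bits = P1,P2,P3,P4, MSB first):
  row 0 [0000]: (((0 IMPLIES 0) IMPLIES 0) IMPLIES 0) -> 1
  row 1 [0001]: (((1 IMPLIES 1) IMPLIES 0) IMPLIES 0) -> 1
  row 2 [0010]: (((0 IMPLIES 0) IMPLIES 1) IMPLIES 0) -> 0
  row 3 [0011]: (((1 IMPLIES 1) IMPLIES 1) IMPLIES 0) -> 0
  row 4 [0100]: (((0 IMPLIES 0) IMPLIES 0) IMPLIES 1) -> 1
  row 5 [0101]: (((1 IMPLIES 1) IMPLIES 0) IMPLIES 1) -> 1
  row 6 [0110]: (((0 IMPLIES 0) IMPLIES 1) IMPLIES 1) -> 1
  row 7 [0111]: (((1 IMPLIES 1) IMPLIES 1) IMPLIES 1) -> 1
  row 8 [1000]: (((0 IMPLIES 0) IMPLIES 0) IMPLIES 0) -> 1
  row 9 [1001]: (((1 IMPLIES 1) IMPLIES 0) IMPLIES 0) -> 1
  row 10 [1010]: (((0 IMPLIES 0) IMPLIES 1) IMPLIES 0) -> 0
  row 11 [1011]: (((1 IMPLIES 1) IMPLIES 1) IMPLIES 0) -> 0
  row 12 [1100]: (((0 IMPLIES 0) IMPLIES 0) IMPLIES 1) -> 1
  row 13 [1101]: (((1 IMPLIES 1) IMPLIES 0) IMPLIES 1) -> 1
  row 14 [1110]: (((0 IMPLIES 0) IMPLIES 1) IMPLIES 1) -> 1
  row 15 [1111]: (((1 IMPLIES 1) IMPLIES 1) IMPLIES 1) -> 1
Full result column, 4 rows per line (P1,P2 fixed per line; P3,P4 runs 00..11 left to right):
  rows 0-3 [P1,P2=00]: 1100  = hex C
  rows 4-7 [P1,P2=01]: 1111  = hex F
  rows 8-11 [P1,P2=10]: 1100  = hex C
  rows 12-15 [P1,P2=11]: 1111  = hex F
Output column (row 0 .. row 15) = 1100111111001111
Output column grouped in 4s = 1100 1111 1100 1111 = 0xCFCF
Convert to decimal digit by digit (value = value*16 + digit):
  C -> 12
  12*16 + 15 (F) = 207
  207*16 + 12 (C) = 3324
  3324*16 + 15 (F) = 53199
Decimal = 53199

53199


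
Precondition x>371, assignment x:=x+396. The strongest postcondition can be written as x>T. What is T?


Formula: sp(P, x:=E) = exists old_x. (x = E[old_x/x]) AND P[old_x/x] (old_x is the value of x before the assignment; eliminate old_x by solving x = E[old_x/x] for old_x)
Step 1: Precondition P: x>371, i.e. old_x > 371
Step 2: Assignment gives x = old_x + 396, so old_x = x - 396
Step 3: Substitute into P: x - 396 > 371
Step 4: Simplify: x > 371+396 = 767

767


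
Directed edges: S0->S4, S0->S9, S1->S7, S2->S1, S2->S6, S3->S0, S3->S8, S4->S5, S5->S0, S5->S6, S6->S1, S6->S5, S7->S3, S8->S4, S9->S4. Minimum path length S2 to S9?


BFS layer-by-layer from S2:
  dist 0: {S2}
  dist 1: {S1, S6}
  dist 2: {S5, S7}
  dist 3: {S0, S3}
  dist 4: {S4, S8, S9}
  -> S9 reached at distance 4
Shortest path length = 4

4


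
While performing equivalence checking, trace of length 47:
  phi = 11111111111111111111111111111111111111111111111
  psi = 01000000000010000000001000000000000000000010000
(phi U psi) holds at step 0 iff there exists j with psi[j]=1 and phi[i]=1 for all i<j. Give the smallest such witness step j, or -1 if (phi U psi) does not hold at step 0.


(phi U psi) at 0: need smallest j with psi[j]=1 and phi[i]=1 for all i in [0,j).
Scan from step 0:
  step 0: phi=1, psi=0 -> continue
  step 1: psi=1 and phi held for [0,1) -> witness found
Witness step = 1

1


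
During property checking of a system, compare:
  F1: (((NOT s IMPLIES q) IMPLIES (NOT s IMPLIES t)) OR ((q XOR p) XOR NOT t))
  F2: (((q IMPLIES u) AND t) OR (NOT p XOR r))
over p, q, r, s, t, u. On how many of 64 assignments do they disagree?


F1 = (((NOT s IMPLIES q) IMPLIES (NOT s IMPLIES t)) OR ((q XOR p) XOR NOT t))
F2 = (((q IMPLIES u) AND t) OR (NOT p XOR r))
Evaluate both on each of 64 rows (bits = p,q,r,s,t,u):
  row 0 [000000]: F1=1 F2=1 -> 0
  row 1 [000001]: F1=1 F2=1 -> 0
  row 2 [000010]: F1=1 F2=1 -> 0
  row 3 [000011]: F1=1 F2=1 -> 0
  row 4 [000100]: F1=1 F2=1 -> 0
  (every remaining row is evaluated the same way; all 64 results are listed next)
Full result column, 8 rows per line (p,q,r fixed per line; s,t,u runs 000..111 left to right):
  rows 0-7 [p,q,r=000]: 00000000  (ones: 0)
  rows 8-15 [p,q,r=001]: 11001100  (ones: 4)
  rows 16-23 [p,q,r=010]: 11000000  (ones: 2)
  rows 24-31 [p,q,r=011]: 00101110  (ones: 4)
  rows 32-39 [p,q,r=100]: 11001100  (ones: 4)
  rows 40-47 [p,q,r=101]: 00000000  (ones: 0)
  rows 48-55 [p,q,r=110]: 11101110  (ones: 6)
  rows 56-63 [p,q,r=111]: 00000000  (ones: 0)
Disagreements = 0+4+2+4+4+0+6+0 = 20

20


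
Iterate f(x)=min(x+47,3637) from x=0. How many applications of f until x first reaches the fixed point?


Step 1: x=0, cap=3637, increment=47
Step 2: x grows by 47 each step until capped at 3637; fixed point is x=3637
Step 3: iterations = ceil(3637/47) = 78

78


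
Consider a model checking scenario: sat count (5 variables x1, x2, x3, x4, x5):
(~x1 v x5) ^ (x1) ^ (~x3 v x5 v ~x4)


CNF with 3 clauses over 5 vars (32 assignments).
An assignment satisfies CNF iff every clause has >=1 true literal.
Check each row (bits = x1,x2,x3,x4,x5; clause T/F shown):
  row 0 [00000]: clauses=TFT -> 0
  row 1 [00001]: clauses=TFT -> 0
  row 2 [00010]: clauses=TFT -> 0
  row 3 [00011]: clauses=TFT -> 0
  row 4 [00100]: clauses=TFT -> 0
  row 5 [00101]: clauses=TFT -> 0
  row 6 [00110]: clauses=TFF -> 0
  row 7 [00111]: clauses=TFT -> 0
  row 8 [01000]: clauses=TFT -> 0
  row 9 [01001]: clauses=TFT -> 0
  row 10 [01010]: clauses=TFT -> 0
  row 11 [01011]: clauses=TFT -> 0
  row 12 [01100]: clauses=TFT -> 0
  row 13 [01101]: clauses=TFT -> 0
  row 14 [01110]: clauses=TFF -> 0
  row 15 [01111]: clauses=TFT -> 0
  row 16 [10000]: clauses=FTT -> 0
  row 17 [10001]: clauses=TTT -> 1
  row 18 [10010]: clauses=FTT -> 0
  row 19 [10011]: clauses=TTT -> 1
  row 20 [10100]: clauses=FTT -> 0
  row 21 [10101]: clauses=TTT -> 1
  row 22 [10110]: clauses=FTF -> 0
  row 23 [10111]: clauses=TTT -> 1
  row 24 [11000]: clauses=FTT -> 0
  row 25 [11001]: clauses=TTT -> 1
  row 26 [11010]: clauses=FTT -> 0
  row 27 [11011]: clauses=TTT -> 1
  row 28 [11100]: clauses=FTT -> 0
  row 29 [11101]: clauses=TTT -> 1
  row 30 [11110]: clauses=FTF -> 0
  row 31 [11111]: clauses=TTT -> 1
Full result column, 8 rows per line (x1,x2 fixed per line; x3,x4,x5 runs 000..111 left to right):
  rows 0-7 [x1,x2=00]: 00000000  (ones: 0)
  rows 8-15 [x1,x2=01]: 00000000  (ones: 0)
  rows 16-23 [x1,x2=10]: 01010101  (ones: 4)
  rows 24-31 [x1,x2=11]: 01010101  (ones: 4)
Satisfying assignments = 0+0+4+4 = 8

8


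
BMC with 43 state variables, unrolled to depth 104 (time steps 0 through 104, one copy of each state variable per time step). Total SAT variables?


BMC unrolls to depth k, creating one copy of each state var for steps 0..k.
Step count = 104 + 1 = 105 (steps 0 through 104)
Vars per step = 43
Total = 43 * 105 = 4515

4515


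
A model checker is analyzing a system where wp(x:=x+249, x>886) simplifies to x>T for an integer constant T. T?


Formula: wp(x:=E, P) = P[E/x] (substitute E for x in postcondition)
Step 1: Postcondition: x>886
Step 2: Substitute x+249 for x: x+249>886
Step 3: Solve for x: x > 886-249 = 637

637


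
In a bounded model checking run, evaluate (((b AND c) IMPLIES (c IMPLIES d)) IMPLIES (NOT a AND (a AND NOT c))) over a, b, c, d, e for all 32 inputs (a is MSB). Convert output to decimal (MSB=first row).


Formula: (((b AND c) IMPLIES (c IMPLIES d)) IMPLIES (NOT a AND (a AND NOT c))) over a, b, c, d, e (32 rows)
Evaluate each row (bits = a,b,c,d,e, MSB first):
  row 0 [00000]: (((0 AND 0) IMPLIES (0 IMPLIES 0)) IMPLIES (NOT 0 AND (0 AND NOT 0))) -> 0
  row 1 [00001]: (((0 AND 0) IMPLIES (0 IMPLIES 0)) IMPLIES (NOT 0 AND (0 AND NOT 0))) -> 0
  row 2 [00010]: (((0 AND 0) IMPLIES (0 IMPLIES 1)) IMPLIES (NOT 0 AND (0 AND NOT 0))) -> 0
  row 3 [00011]: (((0 AND 0) IMPLIES (0 IMPLIES 1)) IMPLIES (NOT 0 AND (0 AND NOT 0))) -> 0
  row 4 [00100]: (((0 AND 1) IMPLIES (1 IMPLIES 0)) IMPLIES (NOT 0 AND (0 AND NOT 1))) -> 0
  row 5 [00101]: (((0 AND 1) IMPLIES (1 IMPLIES 0)) IMPLIES (NOT 0 AND (0 AND NOT 1))) -> 0
  row 6 [00110]: (((0 AND 1) IMPLIES (1 IMPLIES 1)) IMPLIES (NOT 0 AND (0 AND NOT 1))) -> 0
  row 7 [00111]: (((0 AND 1) IMPLIES (1 IMPLIES 1)) IMPLIES (NOT 0 AND (0 AND NOT 1))) -> 0
  row 8 [01000]: (((1 AND 0) IMPLIES (0 IMPLIES 0)) IMPLIES (NOT 0 AND (0 AND NOT 0))) -> 0
  row 9 [01001]: (((1 AND 0) IMPLIES (0 IMPLIES 0)) IMPLIES (NOT 0 AND (0 AND NOT 0))) -> 0
  row 10 [01010]: (((1 AND 0) IMPLIES (0 IMPLIES 1)) IMPLIES (NOT 0 AND (0 AND NOT 0))) -> 0
  row 11 [01011]: (((1 AND 0) IMPLIES (0 IMPLIES 1)) IMPLIES (NOT 0 AND (0 AND NOT 0))) -> 0
  row 12 [01100]: (((1 AND 1) IMPLIES (1 IMPLIES 0)) IMPLIES (NOT 0 AND (0 AND NOT 1))) -> 1
  row 13 [01101]: (((1 AND 1) IMPLIES (1 IMPLIES 0)) IMPLIES (NOT 0 AND (0 AND NOT 1))) -> 1
  row 14 [01110]: (((1 AND 1) IMPLIES (1 IMPLIES 1)) IMPLIES (NOT 0 AND (0 AND NOT 1))) -> 0
  row 15 [01111]: (((1 AND 1) IMPLIES (1 IMPLIES 1)) IMPLIES (NOT 0 AND (0 AND NOT 1))) -> 0
  row 16 [10000]: (((0 AND 0) IMPLIES (0 IMPLIES 0)) IMPLIES (NOT 1 AND (1 AND NOT 0))) -> 0
  row 17 [10001]: (((0 AND 0) IMPLIES (0 IMPLIES 0)) IMPLIES (NOT 1 AND (1 AND NOT 0))) -> 0
  row 18 [10010]: (((0 AND 0) IMPLIES (0 IMPLIES 1)) IMPLIES (NOT 1 AND (1 AND NOT 0))) -> 0
  row 19 [10011]: (((0 AND 0) IMPLIES (0 IMPLIES 1)) IMPLIES (NOT 1 AND (1 AND NOT 0))) -> 0
  row 20 [10100]: (((0 AND 1) IMPLIES (1 IMPLIES 0)) IMPLIES (NOT 1 AND (1 AND NOT 1))) -> 0
  row 21 [10101]: (((0 AND 1) IMPLIES (1 IMPLIES 0)) IMPLIES (NOT 1 AND (1 AND NOT 1))) -> 0
  row 22 [10110]: (((0 AND 1) IMPLIES (1 IMPLIES 1)) IMPLIES (NOT 1 AND (1 AND NOT 1))) -> 0
  row 23 [10111]: (((0 AND 1) IMPLIES (1 IMPLIES 1)) IMPLIES (NOT 1 AND (1 AND NOT 1))) -> 0
  row 24 [11000]: (((1 AND 0) IMPLIES (0 IMPLIES 0)) IMPLIES (NOT 1 AND (1 AND NOT 0))) -> 0
  row 25 [11001]: (((1 AND 0) IMPLIES (0 IMPLIES 0)) IMPLIES (NOT 1 AND (1 AND NOT 0))) -> 0
  row 26 [11010]: (((1 AND 0) IMPLIES (0 IMPLIES 1)) IMPLIES (NOT 1 AND (1 AND NOT 0))) -> 0
  row 27 [11011]: (((1 AND 0) IMPLIES (0 IMPLIES 1)) IMPLIES (NOT 1 AND (1 AND NOT 0))) -> 0
  row 28 [11100]: (((1 AND 1) IMPLIES (1 IMPLIES 0)) IMPLIES (NOT 1 AND (1 AND NOT 1))) -> 1
  row 29 [11101]: (((1 AND 1) IMPLIES (1 IMPLIES 0)) IMPLIES (NOT 1 AND (1 AND NOT 1))) -> 1
  row 30 [11110]: (((1 AND 1) IMPLIES (1 IMPLIES 1)) IMPLIES (NOT 1 AND (1 AND NOT 1))) -> 0
  row 31 [11111]: (((1 AND 1) IMPLIES (1 IMPLIES 1)) IMPLIES (NOT 1 AND (1 AND NOT 1))) -> 0
Full result column, 4 rows per line (a,b,c fixed per line; d,e runs 00..11 left to right):
  rows 0-3 [a,b,c=000]: 0000  = hex 0
  rows 4-7 [a,b,c=001]: 0000  = hex 0
  rows 8-11 [a,b,c=010]: 0000  = hex 0
  rows 12-15 [a,b,c=011]: 1100  = hex C
  rows 16-19 [a,b,c=100]: 0000  = hex 0
  rows 20-23 [a,b,c=101]: 0000  = hex 0
  rows 24-27 [a,b,c=110]: 0000  = hex 0
  rows 28-31 [a,b,c=111]: 1100  = hex C
Output column (row 0 .. row 31) = 00000000000011000000000000001100
Output column grouped in 4s = 0000 0000 0000 1100 0000 0000 0000 1100 = 0x000C000C
Convert to decimal digit by digit (value = value*16 + digit):
  0 -> 0
  0*16 + 0 = 0
  0*16 + 0 = 0
  0*16 + 12 (C) = 12
  12*16 + 0 = 192
  192*16 + 0 = 3072
  3072*16 + 0 = 49152
  49152*16 + 12 (C) = 786444
Decimal = 786444

786444


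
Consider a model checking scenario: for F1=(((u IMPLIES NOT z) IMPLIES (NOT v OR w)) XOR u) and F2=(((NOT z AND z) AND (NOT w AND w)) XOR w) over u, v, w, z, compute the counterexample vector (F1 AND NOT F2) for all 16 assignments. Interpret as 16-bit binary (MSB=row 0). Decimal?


F1 = (((u IMPLIES NOT z) IMPLIES (NOT v OR w)) XOR u)
F2 = (((NOT z AND z) AND (NOT w AND w)) XOR w)
Counterexample to F1=>F2 is where F1=1 and F2=0.
Evaluate each row (bits = u,v,w,z, MSB first):
  row 0 [0000]: F1=1 F2=0 -> F1&~F2 -> 1
  row 1 [0001]: F1=1 F2=0 -> F1&~F2 -> 1
  row 2 [0010]: F1=1 F2=1 -> F1&~F2 -> 0
  row 3 [0011]: F1=1 F2=1 -> F1&~F2 -> 0
  row 4 [0100]: F1=0 F2=0 -> F1&~F2 -> 0
  row 5 [0101]: F1=0 F2=0 -> F1&~F2 -> 0
  row 6 [0110]: F1=1 F2=1 -> F1&~F2 -> 0
  row 7 [0111]: F1=1 F2=1 -> F1&~F2 -> 0
  row 8 [1000]: F1=0 F2=0 -> F1&~F2 -> 0
  row 9 [1001]: F1=0 F2=0 -> F1&~F2 -> 0
  row 10 [1010]: F1=0 F2=1 -> F1&~F2 -> 0
  row 11 [1011]: F1=0 F2=1 -> F1&~F2 -> 0
  row 12 [1100]: F1=1 F2=0 -> F1&~F2 -> 1
  row 13 [1101]: F1=0 F2=0 -> F1&~F2 -> 0
  row 14 [1110]: F1=0 F2=1 -> F1&~F2 -> 0
  row 15 [1111]: F1=0 F2=1 -> F1&~F2 -> 0
Full result column, 4 rows per line (u,v fixed per line; w,z runs 00..11 left to right):
  rows 0-3 [u,v=00]: 1100  = hex C
  rows 4-7 [u,v=01]: 0000  = hex 0
  rows 8-11 [u,v=10]: 0000  = hex 0
  rows 12-15 [u,v=11]: 1000  = hex 8
Counterexample vector (row 0 .. row 15) = 1100000000001000
Output column grouped in 4s = 1100 0000 0000 1000 = 0xC008
Convert to decimal digit by digit (value = value*16 + digit):
  C -> 12
  12*16 + 0 = 192
  192*16 + 0 = 3072
  3072*16 + 8 = 49160
Decimal = 49160

49160


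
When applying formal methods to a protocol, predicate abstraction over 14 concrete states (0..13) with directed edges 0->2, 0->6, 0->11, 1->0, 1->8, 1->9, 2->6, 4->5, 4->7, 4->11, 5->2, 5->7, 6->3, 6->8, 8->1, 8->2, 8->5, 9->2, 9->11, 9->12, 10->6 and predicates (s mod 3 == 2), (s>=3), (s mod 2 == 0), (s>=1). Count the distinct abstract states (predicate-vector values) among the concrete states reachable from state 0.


BFS from 0:
Concrete reachable: {0, 1, 2, 3, 5, 6, 7, 8, 9, 11, 12}
Abstract via predicates (s mod 3 == 2), (s>=3), (s mod 2 == 0), (s>=1):
  (0,0,0,1) <- {1}
  (0,0,1,0) <- {0}
  (0,1,0,1) <- {3, 7, 9}
  (0,1,1,1) <- {6, 12}
  (1,0,1,1) <- {2}
  (1,1,0,1) <- {5, 11}
  (1,1,1,1) <- {8}
Distinct abstract states = 7

7


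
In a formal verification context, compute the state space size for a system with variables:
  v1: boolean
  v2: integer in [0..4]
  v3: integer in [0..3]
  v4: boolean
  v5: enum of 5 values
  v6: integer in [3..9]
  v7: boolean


State space = product of domain sizes of all variables.
Domain sizes:
  v1 (boolean): 2
  v2 (integer in [0..4]): 5
  v3 (integer in [0..3]): 4
  v4 (boolean): 2
  v5 (enum of 5 values): 5
  v6 (integer in [3..9]): 7
  v7 (boolean): 2
Product = 2 * 5 * 4 * 2 * 5 * 7 * 2 = 5600

5600


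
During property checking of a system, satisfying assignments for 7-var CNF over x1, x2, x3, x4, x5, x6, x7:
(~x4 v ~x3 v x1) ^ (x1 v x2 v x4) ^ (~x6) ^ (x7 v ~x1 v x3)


CNF with 4 clauses over 7 vars (128 assignments).
An assignment satisfies CNF iff every clause has >=1 true literal.
Check each row (bits = x1,x2,x3,x4,x5,x6,x7; clause T/F shown):
  row 0 [0000000]: clauses=TFTT -> 0
  row 1 [0000001]: clauses=TFTT -> 0
  row 2 [0000010]: clauses=TFFT -> 0
  row 3 [0000011]: clauses=TFFT -> 0
  row 4 [0000100]: clauses=TFTT -> 0
  (every remaining row is evaluated the same way; all 128 results are listed next)
Full result column, 8 rows per line (x1,x2,x3,x4 fixed per line; x5,x6,x7 runs 000..111 left to right):
  rows 0-7 [x1,x2,x3,x4=0000]: 00000000  (ones: 0)
  rows 8-15 [x1,x2,x3,x4=0001]: 11001100  (ones: 4)
  rows 16-23 [x1,x2,x3,x4=0010]: 00000000  (ones: 0)
  rows 24-31 [x1,x2,x3,x4=0011]: 00000000  (ones: 0)
  rows 32-39 [x1,x2,x3,x4=0100]: 11001100  (ones: 4)
  rows 40-47 [x1,x2,x3,x4=0101]: 11001100  (ones: 4)
  rows 48-55 [x1,x2,x3,x4=0110]: 11001100  (ones: 4)
  rows 56-63 [x1,x2,x3,x4=0111]: 00000000  (ones: 0)
  rows 64-71 [x1,x2,x3,x4=1000]: 01000100  (ones: 2)
  rows 72-79 [x1,x2,x3,x4=1001]: 01000100  (ones: 2)
  rows 80-87 [x1,x2,x3,x4=1010]: 11001100  (ones: 4)
  rows 88-95 [x1,x2,x3,x4=1011]: 11001100  (ones: 4)
  rows 96-103 [x1,x2,x3,x4=1100]: 01000100  (ones: 2)
  rows 104-111 [x1,x2,x3,x4=1101]: 01000100  (ones: 2)
  rows 112-119 [x1,x2,x3,x4=1110]: 11001100  (ones: 4)
  rows 120-127 [x1,x2,x3,x4=1111]: 11001100  (ones: 4)
Satisfying assignments = 0+4+0+0+4+4+4+0+2+2+4+4+2+2+4+4 = 40

40


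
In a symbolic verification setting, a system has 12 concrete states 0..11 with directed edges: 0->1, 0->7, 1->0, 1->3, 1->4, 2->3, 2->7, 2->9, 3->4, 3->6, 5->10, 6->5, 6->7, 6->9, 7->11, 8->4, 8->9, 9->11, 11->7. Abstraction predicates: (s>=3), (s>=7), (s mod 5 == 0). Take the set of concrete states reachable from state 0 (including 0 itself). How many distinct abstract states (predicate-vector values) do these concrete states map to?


BFS from 0:
Concrete reachable: {0, 1, 3, 4, 5, 6, 7, 9, 10, 11}
Abstract via predicates (s>=3), (s>=7), (s mod 5 == 0):
  (0,0,0) <- {1}
  (0,0,1) <- {0}
  (1,0,0) <- {3, 4, 6}
  (1,0,1) <- {5}
  (1,1,0) <- {7, 9, 11}
  (1,1,1) <- {10}
Distinct abstract states = 6

6


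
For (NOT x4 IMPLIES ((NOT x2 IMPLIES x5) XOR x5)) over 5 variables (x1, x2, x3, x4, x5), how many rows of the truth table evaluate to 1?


Formula: (NOT x4 IMPLIES ((NOT x2 IMPLIES x5) XOR x5)) over 5 vars (32 rows)
Evaluate each row (x1, x2, x3, x4, x5 as bits, MSB first):
  row 0 [00000]: (NOT 0 IMPLIES ((NOT 0 IMPLIES 0) XOR 0)) -> 0
  row 1 [00001]: (NOT 0 IMPLIES ((NOT 0 IMPLIES 1) XOR 1)) -> 0
  row 2 [00010]: (NOT 1 IMPLIES ((NOT 0 IMPLIES 0) XOR 0)) -> 1
  row 3 [00011]: (NOT 1 IMPLIES ((NOT 0 IMPLIES 1) XOR 1)) -> 1
  row 4 [00100]: (NOT 0 IMPLIES ((NOT 0 IMPLIES 0) XOR 0)) -> 0
  row 5 [00101]: (NOT 0 IMPLIES ((NOT 0 IMPLIES 1) XOR 1)) -> 0
  row 6 [00110]: (NOT 1 IMPLIES ((NOT 0 IMPLIES 0) XOR 0)) -> 1
  row 7 [00111]: (NOT 1 IMPLIES ((NOT 0 IMPLIES 1) XOR 1)) -> 1
  row 8 [01000]: (NOT 0 IMPLIES ((NOT 1 IMPLIES 0) XOR 0)) -> 1
  row 9 [01001]: (NOT 0 IMPLIES ((NOT 1 IMPLIES 1) XOR 1)) -> 0
  row 10 [01010]: (NOT 1 IMPLIES ((NOT 1 IMPLIES 0) XOR 0)) -> 1
  row 11 [01011]: (NOT 1 IMPLIES ((NOT 1 IMPLIES 1) XOR 1)) -> 1
  row 12 [01100]: (NOT 0 IMPLIES ((NOT 1 IMPLIES 0) XOR 0)) -> 1
  row 13 [01101]: (NOT 0 IMPLIES ((NOT 1 IMPLIES 1) XOR 1)) -> 0
  row 14 [01110]: (NOT 1 IMPLIES ((NOT 1 IMPLIES 0) XOR 0)) -> 1
  row 15 [01111]: (NOT 1 IMPLIES ((NOT 1 IMPLIES 1) XOR 1)) -> 1
  row 16 [10000]: (NOT 0 IMPLIES ((NOT 0 IMPLIES 0) XOR 0)) -> 0
  row 17 [10001]: (NOT 0 IMPLIES ((NOT 0 IMPLIES 1) XOR 1)) -> 0
  row 18 [10010]: (NOT 1 IMPLIES ((NOT 0 IMPLIES 0) XOR 0)) -> 1
  row 19 [10011]: (NOT 1 IMPLIES ((NOT 0 IMPLIES 1) XOR 1)) -> 1
  row 20 [10100]: (NOT 0 IMPLIES ((NOT 0 IMPLIES 0) XOR 0)) -> 0
  row 21 [10101]: (NOT 0 IMPLIES ((NOT 0 IMPLIES 1) XOR 1)) -> 0
  row 22 [10110]: (NOT 1 IMPLIES ((NOT 0 IMPLIES 0) XOR 0)) -> 1
  row 23 [10111]: (NOT 1 IMPLIES ((NOT 0 IMPLIES 1) XOR 1)) -> 1
  row 24 [11000]: (NOT 0 IMPLIES ((NOT 1 IMPLIES 0) XOR 0)) -> 1
  row 25 [11001]: (NOT 0 IMPLIES ((NOT 1 IMPLIES 1) XOR 1)) -> 0
  row 26 [11010]: (NOT 1 IMPLIES ((NOT 1 IMPLIES 0) XOR 0)) -> 1
  row 27 [11011]: (NOT 1 IMPLIES ((NOT 1 IMPLIES 1) XOR 1)) -> 1
  row 28 [11100]: (NOT 0 IMPLIES ((NOT 1 IMPLIES 0) XOR 0)) -> 1
  row 29 [11101]: (NOT 0 IMPLIES ((NOT 1 IMPLIES 1) XOR 1)) -> 0
  row 30 [11110]: (NOT 1 IMPLIES ((NOT 1 IMPLIES 0) XOR 0)) -> 1
  row 31 [11111]: (NOT 1 IMPLIES ((NOT 1 IMPLIES 1) XOR 1)) -> 1
Full result column, 8 rows per line (x1,x2 fixed per line; x3,x4,x5 runs 000..111 left to right):
  rows 0-7 [x1,x2=00]: 00110011  (ones: 4)
  rows 8-15 [x1,x2=01]: 10111011  (ones: 6)
  rows 16-23 [x1,x2=10]: 00110011  (ones: 4)
  rows 24-31 [x1,x2=11]: 10111011  (ones: 6)
Count of 1-rows = 4+6+4+6 = 20

20


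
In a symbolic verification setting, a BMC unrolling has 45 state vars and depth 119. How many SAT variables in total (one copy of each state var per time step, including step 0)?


BMC unrolls to depth k, creating one copy of each state var for steps 0..k.
Step count = 119 + 1 = 120 (steps 0 through 119)
Vars per step = 45
Total = 45 * 120 = 5400

5400
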